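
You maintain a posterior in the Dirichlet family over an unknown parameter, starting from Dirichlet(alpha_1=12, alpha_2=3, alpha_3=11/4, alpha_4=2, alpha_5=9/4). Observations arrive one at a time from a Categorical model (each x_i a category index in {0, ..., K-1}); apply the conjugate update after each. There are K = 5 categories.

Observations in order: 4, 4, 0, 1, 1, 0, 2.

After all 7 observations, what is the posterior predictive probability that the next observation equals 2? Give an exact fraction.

obs 1: x=4 → posterior Dirichlet(12, 3, 11/4, 2, 13/4)
obs 2: x=4 → posterior Dirichlet(12, 3, 11/4, 2, 17/4)
obs 3: x=0 → posterior Dirichlet(13, 3, 11/4, 2, 17/4)
obs 4: x=1 → posterior Dirichlet(13, 4, 11/4, 2, 17/4)
obs 5: x=1 → posterior Dirichlet(13, 5, 11/4, 2, 17/4)
obs 6: x=0 → posterior Dirichlet(14, 5, 11/4, 2, 17/4)
obs 7: x=2 → posterior Dirichlet(14, 5, 15/4, 2, 17/4)

15/116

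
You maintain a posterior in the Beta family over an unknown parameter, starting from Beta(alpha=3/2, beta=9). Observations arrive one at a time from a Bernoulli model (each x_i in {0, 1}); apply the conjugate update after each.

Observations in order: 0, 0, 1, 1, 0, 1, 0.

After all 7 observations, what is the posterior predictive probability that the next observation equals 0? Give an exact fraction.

26/35

obs 1: x=0 → posterior Beta(3/2, 10)
obs 2: x=0 → posterior Beta(3/2, 11)
obs 3: x=1 → posterior Beta(5/2, 11)
obs 4: x=1 → posterior Beta(7/2, 11)
obs 5: x=0 → posterior Beta(7/2, 12)
obs 6: x=1 → posterior Beta(9/2, 12)
obs 7: x=0 → posterior Beta(9/2, 13)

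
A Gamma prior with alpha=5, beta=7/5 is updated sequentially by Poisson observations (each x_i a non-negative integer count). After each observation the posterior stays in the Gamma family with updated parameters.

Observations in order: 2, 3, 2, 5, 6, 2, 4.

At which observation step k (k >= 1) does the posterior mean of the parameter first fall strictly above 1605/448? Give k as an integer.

k = 5

obs 1: x=2 → posterior Gamma(7, 12/5)
obs 2: x=3 → posterior Gamma(10, 17/5)
obs 3: x=2 → posterior Gamma(12, 22/5)
obs 4: x=5 → posterior Gamma(17, 27/5)
obs 5: x=6 → posterior Gamma(23, 32/5)
obs 6: x=2 → posterior Gamma(25, 37/5)
obs 7: x=4 → posterior Gamma(29, 42/5)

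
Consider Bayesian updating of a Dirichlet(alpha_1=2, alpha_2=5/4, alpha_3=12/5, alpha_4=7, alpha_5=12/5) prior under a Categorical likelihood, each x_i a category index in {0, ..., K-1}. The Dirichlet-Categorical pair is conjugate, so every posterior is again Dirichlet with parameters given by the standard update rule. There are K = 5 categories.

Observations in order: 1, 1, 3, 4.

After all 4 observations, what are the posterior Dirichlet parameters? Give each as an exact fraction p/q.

alpha_1=2, alpha_2=13/4, alpha_3=12/5, alpha_4=8, alpha_5=17/5

obs 1: x=1 → posterior Dirichlet(2, 9/4, 12/5, 7, 12/5)
obs 2: x=1 → posterior Dirichlet(2, 13/4, 12/5, 7, 12/5)
obs 3: x=3 → posterior Dirichlet(2, 13/4, 12/5, 8, 12/5)
obs 4: x=4 → posterior Dirichlet(2, 13/4, 12/5, 8, 17/5)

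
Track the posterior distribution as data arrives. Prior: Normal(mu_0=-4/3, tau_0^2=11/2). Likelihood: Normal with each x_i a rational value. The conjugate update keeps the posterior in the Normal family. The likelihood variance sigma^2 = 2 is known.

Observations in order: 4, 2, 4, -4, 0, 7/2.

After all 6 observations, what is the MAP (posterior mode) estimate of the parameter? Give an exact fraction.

obs 1: x=4 → posterior Normal(116/45, 22/15)
obs 2: x=2 → posterior Normal(7/3, 11/13)
obs 3: x=4 → posterior Normal(314/111, 22/37)
obs 4: x=-4 → posterior Normal(91/72, 11/24)
obs 5: x=0 → posterior Normal(182/177, 22/59)
obs 6: x=7/2 → posterior Normal(17/12, 11/35)

17/12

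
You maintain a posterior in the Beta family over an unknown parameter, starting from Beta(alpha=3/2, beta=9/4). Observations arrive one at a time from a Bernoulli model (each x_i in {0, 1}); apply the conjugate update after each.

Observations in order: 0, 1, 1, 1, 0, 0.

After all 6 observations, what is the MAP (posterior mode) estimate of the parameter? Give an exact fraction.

14/31

obs 1: x=0 → posterior Beta(3/2, 13/4)
obs 2: x=1 → posterior Beta(5/2, 13/4)
obs 3: x=1 → posterior Beta(7/2, 13/4)
obs 4: x=1 → posterior Beta(9/2, 13/4)
obs 5: x=0 → posterior Beta(9/2, 17/4)
obs 6: x=0 → posterior Beta(9/2, 21/4)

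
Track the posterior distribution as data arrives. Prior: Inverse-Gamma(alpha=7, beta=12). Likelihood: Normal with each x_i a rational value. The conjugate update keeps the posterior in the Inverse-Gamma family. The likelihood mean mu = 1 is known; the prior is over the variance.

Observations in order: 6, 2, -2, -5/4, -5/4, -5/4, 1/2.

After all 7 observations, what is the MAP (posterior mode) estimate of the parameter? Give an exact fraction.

1191/368

obs 1: x=6 → posterior Inverse-Gamma(15/2, 49/2)
obs 2: x=2 → posterior Inverse-Gamma(8, 25)
obs 3: x=-2 → posterior Inverse-Gamma(17/2, 59/2)
obs 4: x=-5/4 → posterior Inverse-Gamma(9, 1025/32)
obs 5: x=-5/4 → posterior Inverse-Gamma(19/2, 553/16)
obs 6: x=-5/4 → posterior Inverse-Gamma(10, 1187/32)
obs 7: x=1/2 → posterior Inverse-Gamma(21/2, 1191/32)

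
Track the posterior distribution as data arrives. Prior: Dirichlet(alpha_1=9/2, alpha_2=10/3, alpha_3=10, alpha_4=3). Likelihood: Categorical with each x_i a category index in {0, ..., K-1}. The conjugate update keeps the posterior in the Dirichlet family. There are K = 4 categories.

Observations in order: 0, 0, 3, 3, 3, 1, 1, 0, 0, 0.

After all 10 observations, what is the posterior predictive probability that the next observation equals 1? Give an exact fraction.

obs 1: x=0 → posterior Dirichlet(11/2, 10/3, 10, 3)
obs 2: x=0 → posterior Dirichlet(13/2, 10/3, 10, 3)
obs 3: x=3 → posterior Dirichlet(13/2, 10/3, 10, 4)
obs 4: x=3 → posterior Dirichlet(13/2, 10/3, 10, 5)
obs 5: x=3 → posterior Dirichlet(13/2, 10/3, 10, 6)
obs 6: x=1 → posterior Dirichlet(13/2, 13/3, 10, 6)
obs 7: x=1 → posterior Dirichlet(13/2, 16/3, 10, 6)
obs 8: x=0 → posterior Dirichlet(15/2, 16/3, 10, 6)
obs 9: x=0 → posterior Dirichlet(17/2, 16/3, 10, 6)
obs 10: x=0 → posterior Dirichlet(19/2, 16/3, 10, 6)

32/185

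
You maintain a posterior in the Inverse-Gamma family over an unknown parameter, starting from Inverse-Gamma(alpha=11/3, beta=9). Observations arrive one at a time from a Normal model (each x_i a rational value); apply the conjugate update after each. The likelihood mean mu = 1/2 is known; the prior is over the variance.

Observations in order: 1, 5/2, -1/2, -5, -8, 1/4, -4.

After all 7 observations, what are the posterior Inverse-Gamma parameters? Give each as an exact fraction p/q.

obs 1: x=1 → posterior Inverse-Gamma(25/6, 73/8)
obs 2: x=5/2 → posterior Inverse-Gamma(14/3, 89/8)
obs 3: x=-1/2 → posterior Inverse-Gamma(31/6, 93/8)
obs 4: x=-5 → posterior Inverse-Gamma(17/3, 107/4)
obs 5: x=-8 → posterior Inverse-Gamma(37/6, 503/8)
obs 6: x=1/4 → posterior Inverse-Gamma(20/3, 2013/32)
obs 7: x=-4 → posterior Inverse-Gamma(43/6, 2337/32)

alpha=43/6, beta=2337/32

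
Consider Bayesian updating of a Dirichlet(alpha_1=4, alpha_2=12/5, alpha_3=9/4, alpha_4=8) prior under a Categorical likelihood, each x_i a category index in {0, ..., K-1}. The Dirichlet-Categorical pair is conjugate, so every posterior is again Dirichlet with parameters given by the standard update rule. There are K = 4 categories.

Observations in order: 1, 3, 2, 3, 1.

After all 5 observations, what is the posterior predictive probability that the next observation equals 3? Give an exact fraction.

200/433

obs 1: x=1 → posterior Dirichlet(4, 17/5, 9/4, 8)
obs 2: x=3 → posterior Dirichlet(4, 17/5, 9/4, 9)
obs 3: x=2 → posterior Dirichlet(4, 17/5, 13/4, 9)
obs 4: x=3 → posterior Dirichlet(4, 17/5, 13/4, 10)
obs 5: x=1 → posterior Dirichlet(4, 22/5, 13/4, 10)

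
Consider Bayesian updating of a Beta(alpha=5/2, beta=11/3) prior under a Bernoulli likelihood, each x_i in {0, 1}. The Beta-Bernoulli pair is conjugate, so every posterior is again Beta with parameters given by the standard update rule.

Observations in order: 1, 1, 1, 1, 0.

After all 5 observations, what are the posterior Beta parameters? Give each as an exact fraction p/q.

alpha=13/2, beta=14/3

obs 1: x=1 → posterior Beta(7/2, 11/3)
obs 2: x=1 → posterior Beta(9/2, 11/3)
obs 3: x=1 → posterior Beta(11/2, 11/3)
obs 4: x=1 → posterior Beta(13/2, 11/3)
obs 5: x=0 → posterior Beta(13/2, 14/3)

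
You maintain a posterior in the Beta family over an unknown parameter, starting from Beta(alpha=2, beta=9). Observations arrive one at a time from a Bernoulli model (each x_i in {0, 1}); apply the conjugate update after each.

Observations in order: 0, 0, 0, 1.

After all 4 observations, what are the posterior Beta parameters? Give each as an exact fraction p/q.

alpha=3, beta=12

obs 1: x=0 → posterior Beta(2, 10)
obs 2: x=0 → posterior Beta(2, 11)
obs 3: x=0 → posterior Beta(2, 12)
obs 4: x=1 → posterior Beta(3, 12)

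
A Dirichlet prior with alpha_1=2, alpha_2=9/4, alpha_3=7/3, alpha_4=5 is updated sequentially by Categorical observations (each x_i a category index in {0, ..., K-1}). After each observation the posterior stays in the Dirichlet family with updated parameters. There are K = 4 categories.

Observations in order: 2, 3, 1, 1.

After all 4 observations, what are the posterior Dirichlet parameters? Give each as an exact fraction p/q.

alpha_1=2, alpha_2=17/4, alpha_3=10/3, alpha_4=6

obs 1: x=2 → posterior Dirichlet(2, 9/4, 10/3, 5)
obs 2: x=3 → posterior Dirichlet(2, 9/4, 10/3, 6)
obs 3: x=1 → posterior Dirichlet(2, 13/4, 10/3, 6)
obs 4: x=1 → posterior Dirichlet(2, 17/4, 10/3, 6)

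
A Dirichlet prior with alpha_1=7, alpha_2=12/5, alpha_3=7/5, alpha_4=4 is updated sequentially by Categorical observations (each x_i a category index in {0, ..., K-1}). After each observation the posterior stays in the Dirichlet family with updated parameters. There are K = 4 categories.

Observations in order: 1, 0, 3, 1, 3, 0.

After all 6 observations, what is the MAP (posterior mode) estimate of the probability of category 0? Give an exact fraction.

obs 1: x=1 → posterior Dirichlet(7, 17/5, 7/5, 4)
obs 2: x=0 → posterior Dirichlet(8, 17/5, 7/5, 4)
obs 3: x=3 → posterior Dirichlet(8, 17/5, 7/5, 5)
obs 4: x=1 → posterior Dirichlet(8, 22/5, 7/5, 5)
obs 5: x=3 → posterior Dirichlet(8, 22/5, 7/5, 6)
obs 6: x=0 → posterior Dirichlet(9, 22/5, 7/5, 6)

10/21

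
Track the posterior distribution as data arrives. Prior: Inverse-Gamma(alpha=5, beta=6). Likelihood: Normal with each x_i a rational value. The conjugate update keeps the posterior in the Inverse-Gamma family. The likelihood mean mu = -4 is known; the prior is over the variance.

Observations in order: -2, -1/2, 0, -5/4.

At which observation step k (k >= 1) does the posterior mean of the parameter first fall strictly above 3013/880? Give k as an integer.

k = 3

obs 1: x=-2 → posterior Inverse-Gamma(11/2, 8)
obs 2: x=-1/2 → posterior Inverse-Gamma(6, 113/8)
obs 3: x=0 → posterior Inverse-Gamma(13/2, 177/8)
obs 4: x=-5/4 → posterior Inverse-Gamma(7, 829/32)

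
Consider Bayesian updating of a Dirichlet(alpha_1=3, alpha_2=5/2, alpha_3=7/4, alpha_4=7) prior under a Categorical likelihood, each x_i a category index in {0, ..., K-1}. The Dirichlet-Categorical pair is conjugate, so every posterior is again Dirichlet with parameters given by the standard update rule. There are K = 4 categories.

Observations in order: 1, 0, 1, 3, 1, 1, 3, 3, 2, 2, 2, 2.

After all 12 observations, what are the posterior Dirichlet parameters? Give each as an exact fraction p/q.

obs 1: x=1 → posterior Dirichlet(3, 7/2, 7/4, 7)
obs 2: x=0 → posterior Dirichlet(4, 7/2, 7/4, 7)
obs 3: x=1 → posterior Dirichlet(4, 9/2, 7/4, 7)
obs 4: x=3 → posterior Dirichlet(4, 9/2, 7/4, 8)
obs 5: x=1 → posterior Dirichlet(4, 11/2, 7/4, 8)
obs 6: x=1 → posterior Dirichlet(4, 13/2, 7/4, 8)
obs 7: x=3 → posterior Dirichlet(4, 13/2, 7/4, 9)
obs 8: x=3 → posterior Dirichlet(4, 13/2, 7/4, 10)
obs 9: x=2 → posterior Dirichlet(4, 13/2, 11/4, 10)
obs 10: x=2 → posterior Dirichlet(4, 13/2, 15/4, 10)
obs 11: x=2 → posterior Dirichlet(4, 13/2, 19/4, 10)
obs 12: x=2 → posterior Dirichlet(4, 13/2, 23/4, 10)

alpha_1=4, alpha_2=13/2, alpha_3=23/4, alpha_4=10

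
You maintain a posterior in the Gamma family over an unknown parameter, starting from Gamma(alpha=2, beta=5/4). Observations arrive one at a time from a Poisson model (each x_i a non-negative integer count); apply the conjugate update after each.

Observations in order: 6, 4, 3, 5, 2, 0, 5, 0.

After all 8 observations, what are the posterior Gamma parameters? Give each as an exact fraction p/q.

alpha=27, beta=37/4

obs 1: x=6 → posterior Gamma(8, 9/4)
obs 2: x=4 → posterior Gamma(12, 13/4)
obs 3: x=3 → posterior Gamma(15, 17/4)
obs 4: x=5 → posterior Gamma(20, 21/4)
obs 5: x=2 → posterior Gamma(22, 25/4)
obs 6: x=0 → posterior Gamma(22, 29/4)
obs 7: x=5 → posterior Gamma(27, 33/4)
obs 8: x=0 → posterior Gamma(27, 37/4)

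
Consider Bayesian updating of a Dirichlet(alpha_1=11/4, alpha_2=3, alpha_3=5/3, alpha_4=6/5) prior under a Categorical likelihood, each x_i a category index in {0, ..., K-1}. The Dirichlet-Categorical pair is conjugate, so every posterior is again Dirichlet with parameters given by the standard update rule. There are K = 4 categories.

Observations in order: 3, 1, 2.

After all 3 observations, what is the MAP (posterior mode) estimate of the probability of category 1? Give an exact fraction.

obs 1: x=3 → posterior Dirichlet(11/4, 3, 5/3, 11/5)
obs 2: x=1 → posterior Dirichlet(11/4, 4, 5/3, 11/5)
obs 3: x=2 → posterior Dirichlet(11/4, 4, 8/3, 11/5)

180/457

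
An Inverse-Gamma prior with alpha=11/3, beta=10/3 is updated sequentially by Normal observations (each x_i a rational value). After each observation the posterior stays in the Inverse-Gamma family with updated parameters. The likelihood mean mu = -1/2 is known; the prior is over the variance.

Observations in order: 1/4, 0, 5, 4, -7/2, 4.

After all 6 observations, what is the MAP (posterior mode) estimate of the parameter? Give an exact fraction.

obs 1: x=1/4 → posterior Inverse-Gamma(25/6, 347/96)
obs 2: x=0 → posterior Inverse-Gamma(14/3, 359/96)
obs 3: x=5 → posterior Inverse-Gamma(31/6, 1811/96)
obs 4: x=4 → posterior Inverse-Gamma(17/3, 2783/96)
obs 5: x=-7/2 → posterior Inverse-Gamma(37/6, 3215/96)
obs 6: x=4 → posterior Inverse-Gamma(20/3, 4187/96)

4187/736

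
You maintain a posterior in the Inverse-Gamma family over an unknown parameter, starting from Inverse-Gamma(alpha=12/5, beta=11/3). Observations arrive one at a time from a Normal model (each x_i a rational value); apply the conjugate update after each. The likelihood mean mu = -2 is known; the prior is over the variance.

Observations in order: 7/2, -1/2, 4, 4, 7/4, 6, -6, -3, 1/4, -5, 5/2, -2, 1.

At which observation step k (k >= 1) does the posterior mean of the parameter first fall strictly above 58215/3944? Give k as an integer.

k = 4

obs 1: x=7/2 → posterior Inverse-Gamma(29/10, 451/24)
obs 2: x=-1/2 → posterior Inverse-Gamma(17/5, 239/12)
obs 3: x=4 → posterior Inverse-Gamma(39/10, 455/12)
obs 4: x=4 → posterior Inverse-Gamma(22/5, 671/12)
obs 5: x=7/4 → posterior Inverse-Gamma(49/10, 6043/96)
obs 6: x=6 → posterior Inverse-Gamma(27/5, 9115/96)
obs 7: x=-6 → posterior Inverse-Gamma(59/10, 9883/96)
obs 8: x=-3 → posterior Inverse-Gamma(32/5, 9931/96)
obs 9: x=1/4 → posterior Inverse-Gamma(69/10, 5087/48)
obs 10: x=-5 → posterior Inverse-Gamma(37/5, 5303/48)
obs 11: x=5/2 → posterior Inverse-Gamma(79/10, 5789/48)
obs 12: x=-2 → posterior Inverse-Gamma(42/5, 5789/48)
obs 13: x=1 → posterior Inverse-Gamma(89/10, 6005/48)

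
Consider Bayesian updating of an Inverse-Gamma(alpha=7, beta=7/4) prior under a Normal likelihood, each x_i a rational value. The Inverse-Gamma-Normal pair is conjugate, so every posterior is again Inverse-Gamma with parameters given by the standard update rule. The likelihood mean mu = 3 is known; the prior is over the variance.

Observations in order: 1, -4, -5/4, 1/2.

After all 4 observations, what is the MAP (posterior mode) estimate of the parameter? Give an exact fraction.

obs 1: x=1 → posterior Inverse-Gamma(15/2, 15/4)
obs 2: x=-4 → posterior Inverse-Gamma(8, 113/4)
obs 3: x=-5/4 → posterior Inverse-Gamma(17/2, 1193/32)
obs 4: x=1/2 → posterior Inverse-Gamma(9, 1293/32)

1293/320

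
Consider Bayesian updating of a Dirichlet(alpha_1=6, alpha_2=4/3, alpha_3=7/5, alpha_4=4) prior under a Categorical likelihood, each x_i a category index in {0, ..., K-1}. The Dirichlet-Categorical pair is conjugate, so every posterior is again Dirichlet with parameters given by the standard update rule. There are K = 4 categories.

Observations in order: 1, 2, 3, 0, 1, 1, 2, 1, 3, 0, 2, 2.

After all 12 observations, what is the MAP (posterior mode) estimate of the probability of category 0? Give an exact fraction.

obs 1: x=1 → posterior Dirichlet(6, 7/3, 7/5, 4)
obs 2: x=2 → posterior Dirichlet(6, 7/3, 12/5, 4)
obs 3: x=3 → posterior Dirichlet(6, 7/3, 12/5, 5)
obs 4: x=0 → posterior Dirichlet(7, 7/3, 12/5, 5)
obs 5: x=1 → posterior Dirichlet(7, 10/3, 12/5, 5)
obs 6: x=1 → posterior Dirichlet(7, 13/3, 12/5, 5)
obs 7: x=2 → posterior Dirichlet(7, 13/3, 17/5, 5)
obs 8: x=1 → posterior Dirichlet(7, 16/3, 17/5, 5)
obs 9: x=3 → posterior Dirichlet(7, 16/3, 17/5, 6)
obs 10: x=0 → posterior Dirichlet(8, 16/3, 17/5, 6)
obs 11: x=2 → posterior Dirichlet(8, 16/3, 22/5, 6)
obs 12: x=2 → posterior Dirichlet(8, 16/3, 27/5, 6)

105/311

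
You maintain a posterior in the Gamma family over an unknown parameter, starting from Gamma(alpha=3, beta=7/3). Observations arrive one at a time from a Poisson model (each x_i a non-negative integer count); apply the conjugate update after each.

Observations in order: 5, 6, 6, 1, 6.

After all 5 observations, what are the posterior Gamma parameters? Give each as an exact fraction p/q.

alpha=27, beta=22/3

obs 1: x=5 → posterior Gamma(8, 10/3)
obs 2: x=6 → posterior Gamma(14, 13/3)
obs 3: x=6 → posterior Gamma(20, 16/3)
obs 4: x=1 → posterior Gamma(21, 19/3)
obs 5: x=6 → posterior Gamma(27, 22/3)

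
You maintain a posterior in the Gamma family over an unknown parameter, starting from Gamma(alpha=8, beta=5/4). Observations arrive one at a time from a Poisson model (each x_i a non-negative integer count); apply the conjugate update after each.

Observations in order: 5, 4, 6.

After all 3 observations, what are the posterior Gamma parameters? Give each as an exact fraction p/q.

obs 1: x=5 → posterior Gamma(13, 9/4)
obs 2: x=4 → posterior Gamma(17, 13/4)
obs 3: x=6 → posterior Gamma(23, 17/4)

alpha=23, beta=17/4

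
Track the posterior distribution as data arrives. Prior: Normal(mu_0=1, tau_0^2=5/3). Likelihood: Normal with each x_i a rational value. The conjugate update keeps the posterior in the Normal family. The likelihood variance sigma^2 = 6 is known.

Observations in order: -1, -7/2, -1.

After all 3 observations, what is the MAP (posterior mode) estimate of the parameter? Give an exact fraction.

-19/66

obs 1: x=-1 → posterior Normal(13/23, 30/23)
obs 2: x=-7/2 → posterior Normal(-9/56, 15/14)
obs 3: x=-1 → posterior Normal(-19/66, 10/11)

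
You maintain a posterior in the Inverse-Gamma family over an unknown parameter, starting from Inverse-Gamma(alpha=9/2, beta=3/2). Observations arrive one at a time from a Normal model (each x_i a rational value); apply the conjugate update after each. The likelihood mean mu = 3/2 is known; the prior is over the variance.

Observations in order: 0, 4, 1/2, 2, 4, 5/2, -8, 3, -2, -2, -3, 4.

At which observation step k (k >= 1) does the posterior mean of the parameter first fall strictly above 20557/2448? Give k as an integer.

obs 1: x=0 → posterior Inverse-Gamma(5, 21/8)
obs 2: x=4 → posterior Inverse-Gamma(11/2, 23/4)
obs 3: x=1/2 → posterior Inverse-Gamma(6, 25/4)
obs 4: x=2 → posterior Inverse-Gamma(13/2, 51/8)
obs 5: x=4 → posterior Inverse-Gamma(7, 19/2)
obs 6: x=5/2 → posterior Inverse-Gamma(15/2, 10)
obs 7: x=-8 → posterior Inverse-Gamma(8, 441/8)
obs 8: x=3 → posterior Inverse-Gamma(17/2, 225/4)
obs 9: x=-2 → posterior Inverse-Gamma(9, 499/8)
obs 10: x=-2 → posterior Inverse-Gamma(19/2, 137/2)
obs 11: x=-3 → posterior Inverse-Gamma(10, 629/8)
obs 12: x=4 → posterior Inverse-Gamma(21/2, 327/4)

k = 11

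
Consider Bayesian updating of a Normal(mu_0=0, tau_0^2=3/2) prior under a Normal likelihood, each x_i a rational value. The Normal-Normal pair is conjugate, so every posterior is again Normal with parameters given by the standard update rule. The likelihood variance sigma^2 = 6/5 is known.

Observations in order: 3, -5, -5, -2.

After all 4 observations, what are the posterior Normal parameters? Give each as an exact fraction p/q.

obs 1: x=3 → posterior Normal(5/3, 2/3)
obs 2: x=-5 → posterior Normal(-5/7, 3/7)
obs 3: x=-5 → posterior Normal(-35/19, 6/19)
obs 4: x=-2 → posterior Normal(-15/8, 1/4)

mu_0=-15/8, tau_0^2=1/4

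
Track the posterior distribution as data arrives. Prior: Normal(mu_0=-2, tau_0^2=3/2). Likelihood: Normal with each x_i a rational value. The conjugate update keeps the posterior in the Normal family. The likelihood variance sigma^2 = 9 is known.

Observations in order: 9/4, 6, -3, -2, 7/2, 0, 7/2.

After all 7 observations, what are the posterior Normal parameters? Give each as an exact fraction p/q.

obs 1: x=9/4 → posterior Normal(-39/28, 9/7)
obs 2: x=6 → posterior Normal(-15/32, 9/8)
obs 3: x=-3 → posterior Normal(-3/4, 1)
obs 4: x=-2 → posterior Normal(-7/8, 9/10)
obs 5: x=7/2 → posterior Normal(-21/44, 9/11)
obs 6: x=0 → posterior Normal(-7/16, 3/4)
obs 7: x=7/2 → posterior Normal(-7/52, 9/13)

mu_0=-7/52, tau_0^2=9/13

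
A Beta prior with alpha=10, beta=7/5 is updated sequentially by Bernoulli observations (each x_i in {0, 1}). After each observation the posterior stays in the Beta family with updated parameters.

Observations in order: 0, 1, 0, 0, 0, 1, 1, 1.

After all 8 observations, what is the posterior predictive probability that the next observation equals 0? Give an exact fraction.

27/97

obs 1: x=0 → posterior Beta(10, 12/5)
obs 2: x=1 → posterior Beta(11, 12/5)
obs 3: x=0 → posterior Beta(11, 17/5)
obs 4: x=0 → posterior Beta(11, 22/5)
obs 5: x=0 → posterior Beta(11, 27/5)
obs 6: x=1 → posterior Beta(12, 27/5)
obs 7: x=1 → posterior Beta(13, 27/5)
obs 8: x=1 → posterior Beta(14, 27/5)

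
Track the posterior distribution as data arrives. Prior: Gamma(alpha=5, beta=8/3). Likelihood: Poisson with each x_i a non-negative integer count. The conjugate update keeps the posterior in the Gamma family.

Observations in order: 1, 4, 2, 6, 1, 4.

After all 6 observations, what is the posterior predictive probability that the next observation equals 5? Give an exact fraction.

obs 1: x=1 → posterior Gamma(6, 11/3)
obs 2: x=4 → posterior Gamma(10, 14/3)
obs 3: x=2 → posterior Gamma(12, 17/3)
obs 4: x=6 → posterior Gamma(18, 20/3)
obs 5: x=1 → posterior Gamma(19, 23/3)
obs 6: x=4 → posterior Gamma(23, 26/3)

6871131013402371743129811687444200816640/88540901833145211536614766025207452637361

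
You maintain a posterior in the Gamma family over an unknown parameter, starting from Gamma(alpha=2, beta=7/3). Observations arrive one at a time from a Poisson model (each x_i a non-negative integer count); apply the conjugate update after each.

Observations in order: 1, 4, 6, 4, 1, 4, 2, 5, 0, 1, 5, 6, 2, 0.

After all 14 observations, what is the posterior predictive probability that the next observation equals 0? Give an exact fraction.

obs 1: x=1 → posterior Gamma(3, 10/3)
obs 2: x=4 → posterior Gamma(7, 13/3)
obs 3: x=6 → posterior Gamma(13, 16/3)
obs 4: x=4 → posterior Gamma(17, 19/3)
obs 5: x=1 → posterior Gamma(18, 22/3)
obs 6: x=4 → posterior Gamma(22, 25/3)
obs 7: x=2 → posterior Gamma(24, 28/3)
obs 8: x=5 → posterior Gamma(29, 31/3)
obs 9: x=0 → posterior Gamma(29, 34/3)
obs 10: x=1 → posterior Gamma(30, 37/3)
obs 11: x=5 → posterior Gamma(35, 40/3)
obs 12: x=6 → posterior Gamma(41, 43/3)
obs 13: x=2 → posterior Gamma(43, 46/3)
obs 14: x=0 → posterior Gamma(43, 49/3)

4769045228788439966405717081859702655999169022609320640655796073352869649/61396522910664909586686645278893362494395823773267868130843976041452535808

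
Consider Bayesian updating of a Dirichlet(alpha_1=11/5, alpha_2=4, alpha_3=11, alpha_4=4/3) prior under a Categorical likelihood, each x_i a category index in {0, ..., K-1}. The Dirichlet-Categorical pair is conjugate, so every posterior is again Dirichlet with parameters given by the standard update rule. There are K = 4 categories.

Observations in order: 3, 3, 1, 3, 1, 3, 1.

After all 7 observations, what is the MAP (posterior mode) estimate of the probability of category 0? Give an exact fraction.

obs 1: x=3 → posterior Dirichlet(11/5, 4, 11, 7/3)
obs 2: x=3 → posterior Dirichlet(11/5, 4, 11, 10/3)
obs 3: x=1 → posterior Dirichlet(11/5, 5, 11, 10/3)
obs 4: x=3 → posterior Dirichlet(11/5, 5, 11, 13/3)
obs 5: x=1 → posterior Dirichlet(11/5, 6, 11, 13/3)
obs 6: x=3 → posterior Dirichlet(11/5, 6, 11, 16/3)
obs 7: x=1 → posterior Dirichlet(11/5, 7, 11, 16/3)

18/323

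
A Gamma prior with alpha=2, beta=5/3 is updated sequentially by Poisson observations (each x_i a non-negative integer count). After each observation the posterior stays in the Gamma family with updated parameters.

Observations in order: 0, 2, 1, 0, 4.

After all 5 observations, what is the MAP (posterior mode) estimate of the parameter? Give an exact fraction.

obs 1: x=0 → posterior Gamma(2, 8/3)
obs 2: x=2 → posterior Gamma(4, 11/3)
obs 3: x=1 → posterior Gamma(5, 14/3)
obs 4: x=0 → posterior Gamma(5, 17/3)
obs 5: x=4 → posterior Gamma(9, 20/3)

6/5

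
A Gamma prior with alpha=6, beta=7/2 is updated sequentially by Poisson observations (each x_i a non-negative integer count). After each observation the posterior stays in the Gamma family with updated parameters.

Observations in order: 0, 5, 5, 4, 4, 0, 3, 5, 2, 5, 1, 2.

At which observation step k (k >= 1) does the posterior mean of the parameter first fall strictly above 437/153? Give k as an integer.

obs 1: x=0 → posterior Gamma(6, 9/2)
obs 2: x=5 → posterior Gamma(11, 11/2)
obs 3: x=5 → posterior Gamma(16, 13/2)
obs 4: x=4 → posterior Gamma(20, 15/2)
obs 5: x=4 → posterior Gamma(24, 17/2)
obs 6: x=0 → posterior Gamma(24, 19/2)
obs 7: x=3 → posterior Gamma(27, 21/2)
obs 8: x=5 → posterior Gamma(32, 23/2)
obs 9: x=2 → posterior Gamma(34, 25/2)
obs 10: x=5 → posterior Gamma(39, 27/2)
obs 11: x=1 → posterior Gamma(40, 29/2)
obs 12: x=2 → posterior Gamma(42, 31/2)

k = 10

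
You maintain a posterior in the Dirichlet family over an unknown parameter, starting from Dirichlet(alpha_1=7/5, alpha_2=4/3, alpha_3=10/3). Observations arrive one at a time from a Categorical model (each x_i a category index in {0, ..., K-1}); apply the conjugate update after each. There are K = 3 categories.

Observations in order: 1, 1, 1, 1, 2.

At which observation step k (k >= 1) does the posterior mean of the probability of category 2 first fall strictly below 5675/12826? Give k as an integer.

k = 2

obs 1: x=1 → posterior Dirichlet(7/5, 7/3, 10/3)
obs 2: x=1 → posterior Dirichlet(7/5, 10/3, 10/3)
obs 3: x=1 → posterior Dirichlet(7/5, 13/3, 10/3)
obs 4: x=1 → posterior Dirichlet(7/5, 16/3, 10/3)
obs 5: x=2 → posterior Dirichlet(7/5, 16/3, 13/3)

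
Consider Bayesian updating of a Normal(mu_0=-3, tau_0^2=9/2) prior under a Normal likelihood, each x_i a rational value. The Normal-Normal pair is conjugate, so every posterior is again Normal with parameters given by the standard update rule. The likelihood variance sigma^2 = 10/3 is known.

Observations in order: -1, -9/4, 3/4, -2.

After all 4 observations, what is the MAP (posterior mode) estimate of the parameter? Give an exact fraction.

obs 1: x=-1 → posterior Normal(-87/47, 90/47)
obs 2: x=-9/4 → posterior Normal(-591/296, 45/37)
obs 3: x=3/4 → posterior Normal(-255/202, 90/101)
obs 4: x=-2 → posterior Normal(-363/256, 45/64)

-363/256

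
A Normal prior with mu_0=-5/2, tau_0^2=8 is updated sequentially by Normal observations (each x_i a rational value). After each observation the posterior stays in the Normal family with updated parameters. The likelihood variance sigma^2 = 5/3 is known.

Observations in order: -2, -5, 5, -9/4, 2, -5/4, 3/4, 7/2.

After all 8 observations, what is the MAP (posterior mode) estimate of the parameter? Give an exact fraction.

11/394

obs 1: x=-2 → posterior Normal(-121/58, 40/29)
obs 2: x=-5 → posterior Normal(-361/106, 40/53)
obs 3: x=5 → posterior Normal(-11/14, 40/77)
obs 4: x=-9/4 → posterior Normal(-229/202, 40/101)
obs 5: x=2 → posterior Normal(-133/250, 8/25)
obs 6: x=-5/4 → posterior Normal(-193/298, 40/149)
obs 7: x=3/4 → posterior Normal(-157/346, 40/173)
obs 8: x=7/2 → posterior Normal(11/394, 40/197)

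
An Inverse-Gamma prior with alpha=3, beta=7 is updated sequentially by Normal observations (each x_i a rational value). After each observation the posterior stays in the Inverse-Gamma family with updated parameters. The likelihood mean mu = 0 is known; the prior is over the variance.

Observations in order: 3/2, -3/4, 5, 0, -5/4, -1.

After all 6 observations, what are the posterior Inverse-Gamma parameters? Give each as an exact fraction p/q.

obs 1: x=3/2 → posterior Inverse-Gamma(7/2, 65/8)
obs 2: x=-3/4 → posterior Inverse-Gamma(4, 269/32)
obs 3: x=5 → posterior Inverse-Gamma(9/2, 669/32)
obs 4: x=0 → posterior Inverse-Gamma(5, 669/32)
obs 5: x=-5/4 → posterior Inverse-Gamma(11/2, 347/16)
obs 6: x=-1 → posterior Inverse-Gamma(6, 355/16)

alpha=6, beta=355/16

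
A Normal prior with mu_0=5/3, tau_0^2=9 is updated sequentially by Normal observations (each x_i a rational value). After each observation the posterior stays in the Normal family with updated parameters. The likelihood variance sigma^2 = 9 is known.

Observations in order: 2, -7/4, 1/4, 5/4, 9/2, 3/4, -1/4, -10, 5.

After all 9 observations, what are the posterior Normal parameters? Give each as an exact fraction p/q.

mu_0=41/120, tau_0^2=9/10

obs 1: x=2 → posterior Normal(11/6, 9/2)
obs 2: x=-7/4 → posterior Normal(23/36, 3)
obs 3: x=1/4 → posterior Normal(13/24, 9/4)
obs 4: x=5/4 → posterior Normal(41/60, 9/5)
obs 5: x=9/2 → posterior Normal(95/72, 3/2)
obs 6: x=3/4 → posterior Normal(26/21, 9/7)
obs 7: x=-1/4 → posterior Normal(101/96, 9/8)
obs 8: x=-10 → posterior Normal(-19/108, 1)
obs 9: x=5 → posterior Normal(41/120, 9/10)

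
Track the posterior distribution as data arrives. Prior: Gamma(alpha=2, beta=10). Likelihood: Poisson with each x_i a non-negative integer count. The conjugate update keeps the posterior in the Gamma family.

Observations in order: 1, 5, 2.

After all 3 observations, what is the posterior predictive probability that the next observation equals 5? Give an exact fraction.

obs 1: x=1 → posterior Gamma(3, 11)
obs 2: x=5 → posterior Gamma(8, 12)
obs 3: x=2 → posterior Gamma(10, 13)

19713764334407/11112006825558016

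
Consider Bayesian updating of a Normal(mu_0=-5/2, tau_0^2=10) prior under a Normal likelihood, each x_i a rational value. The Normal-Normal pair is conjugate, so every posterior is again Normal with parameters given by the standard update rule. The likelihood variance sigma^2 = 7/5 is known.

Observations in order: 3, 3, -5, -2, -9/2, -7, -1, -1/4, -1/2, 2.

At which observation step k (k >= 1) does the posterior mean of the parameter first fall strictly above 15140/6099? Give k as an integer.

obs 1: x=3 → posterior Normal(265/114, 70/57)
obs 2: x=3 → posterior Normal(565/214, 70/107)
obs 3: x=-5 → posterior Normal(65/314, 70/157)
obs 4: x=-2 → posterior Normal(-15/46, 70/207)
obs 5: x=-9/2 → posterior Normal(-585/514, 70/257)
obs 6: x=-7 → posterior Normal(-1285/614, 70/307)
obs 7: x=-1 → posterior Normal(-1385/714, 10/51)
obs 8: x=-1/4 → posterior Normal(-705/407, 70/407)
obs 9: x=-1/2 → posterior Normal(-730/457, 70/457)
obs 10: x=2 → posterior Normal(-210/169, 70/507)

k = 2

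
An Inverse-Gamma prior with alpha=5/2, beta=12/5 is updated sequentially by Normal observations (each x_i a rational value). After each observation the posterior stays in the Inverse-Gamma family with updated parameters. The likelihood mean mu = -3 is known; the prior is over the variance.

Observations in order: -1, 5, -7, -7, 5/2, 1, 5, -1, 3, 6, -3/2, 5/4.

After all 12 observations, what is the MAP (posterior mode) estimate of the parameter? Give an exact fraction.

28509/1520

obs 1: x=-1 → posterior Inverse-Gamma(3, 22/5)
obs 2: x=5 → posterior Inverse-Gamma(7/2, 182/5)
obs 3: x=-7 → posterior Inverse-Gamma(4, 222/5)
obs 4: x=-7 → posterior Inverse-Gamma(9/2, 262/5)
obs 5: x=5/2 → posterior Inverse-Gamma(5, 2701/40)
obs 6: x=1 → posterior Inverse-Gamma(11/2, 3021/40)
obs 7: x=5 → posterior Inverse-Gamma(6, 4301/40)
obs 8: x=-1 → posterior Inverse-Gamma(13/2, 4381/40)
obs 9: x=3 → posterior Inverse-Gamma(7, 5101/40)
obs 10: x=6 → posterior Inverse-Gamma(15/2, 6721/40)
obs 11: x=-3/2 → posterior Inverse-Gamma(8, 3383/20)
obs 12: x=5/4 → posterior Inverse-Gamma(17/2, 28509/160)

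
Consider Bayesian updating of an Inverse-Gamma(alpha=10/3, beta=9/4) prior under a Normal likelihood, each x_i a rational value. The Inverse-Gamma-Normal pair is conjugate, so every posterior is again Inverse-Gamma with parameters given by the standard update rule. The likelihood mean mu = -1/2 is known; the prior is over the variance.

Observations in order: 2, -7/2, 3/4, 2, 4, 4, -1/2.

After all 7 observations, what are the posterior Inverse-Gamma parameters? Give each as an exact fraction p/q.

obs 1: x=2 → posterior Inverse-Gamma(23/6, 43/8)
obs 2: x=-7/2 → posterior Inverse-Gamma(13/3, 79/8)
obs 3: x=3/4 → posterior Inverse-Gamma(29/6, 341/32)
obs 4: x=2 → posterior Inverse-Gamma(16/3, 441/32)
obs 5: x=4 → posterior Inverse-Gamma(35/6, 765/32)
obs 6: x=4 → posterior Inverse-Gamma(19/3, 1089/32)
obs 7: x=-1/2 → posterior Inverse-Gamma(41/6, 1089/32)

alpha=41/6, beta=1089/32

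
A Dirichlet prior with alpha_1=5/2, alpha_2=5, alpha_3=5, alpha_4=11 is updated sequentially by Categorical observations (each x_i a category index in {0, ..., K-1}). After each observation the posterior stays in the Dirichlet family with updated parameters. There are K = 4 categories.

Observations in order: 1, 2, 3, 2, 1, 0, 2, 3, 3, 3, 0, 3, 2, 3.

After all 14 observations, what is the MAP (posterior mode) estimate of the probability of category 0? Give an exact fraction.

obs 1: x=1 → posterior Dirichlet(5/2, 6, 5, 11)
obs 2: x=2 → posterior Dirichlet(5/2, 6, 6, 11)
obs 3: x=3 → posterior Dirichlet(5/2, 6, 6, 12)
obs 4: x=2 → posterior Dirichlet(5/2, 6, 7, 12)
obs 5: x=1 → posterior Dirichlet(5/2, 7, 7, 12)
obs 6: x=0 → posterior Dirichlet(7/2, 7, 7, 12)
obs 7: x=2 → posterior Dirichlet(7/2, 7, 8, 12)
obs 8: x=3 → posterior Dirichlet(7/2, 7, 8, 13)
obs 9: x=3 → posterior Dirichlet(7/2, 7, 8, 14)
obs 10: x=3 → posterior Dirichlet(7/2, 7, 8, 15)
obs 11: x=0 → posterior Dirichlet(9/2, 7, 8, 15)
obs 12: x=3 → posterior Dirichlet(9/2, 7, 8, 16)
obs 13: x=2 → posterior Dirichlet(9/2, 7, 9, 16)
obs 14: x=3 → posterior Dirichlet(9/2, 7, 9, 17)

7/67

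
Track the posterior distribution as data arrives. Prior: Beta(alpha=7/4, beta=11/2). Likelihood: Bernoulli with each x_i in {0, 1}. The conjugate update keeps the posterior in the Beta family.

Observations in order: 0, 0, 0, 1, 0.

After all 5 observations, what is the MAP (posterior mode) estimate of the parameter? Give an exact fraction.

7/41

obs 1: x=0 → posterior Beta(7/4, 13/2)
obs 2: x=0 → posterior Beta(7/4, 15/2)
obs 3: x=0 → posterior Beta(7/4, 17/2)
obs 4: x=1 → posterior Beta(11/4, 17/2)
obs 5: x=0 → posterior Beta(11/4, 19/2)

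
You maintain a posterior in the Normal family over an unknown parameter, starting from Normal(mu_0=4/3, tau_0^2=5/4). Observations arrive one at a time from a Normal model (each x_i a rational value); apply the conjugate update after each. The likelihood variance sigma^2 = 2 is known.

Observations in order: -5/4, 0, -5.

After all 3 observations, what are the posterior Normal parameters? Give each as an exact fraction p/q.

mu_0=-247/276, tau_0^2=10/23

obs 1: x=-5/4 → posterior Normal(53/156, 10/13)
obs 2: x=0 → posterior Normal(53/216, 5/9)
obs 3: x=-5 → posterior Normal(-247/276, 10/23)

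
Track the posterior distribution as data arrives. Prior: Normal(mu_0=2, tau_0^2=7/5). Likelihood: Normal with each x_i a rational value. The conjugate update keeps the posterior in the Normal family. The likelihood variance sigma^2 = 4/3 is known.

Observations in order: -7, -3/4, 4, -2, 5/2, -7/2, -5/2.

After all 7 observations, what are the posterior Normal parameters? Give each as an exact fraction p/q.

mu_0=-617/668, tau_0^2=28/167

obs 1: x=-7 → posterior Normal(-107/41, 28/41)
obs 2: x=-3/4 → posterior Normal(-491/248, 14/31)
obs 3: x=4 → posterior Normal(-155/332, 28/83)
obs 4: x=-2 → posterior Normal(-323/416, 7/26)
obs 5: x=5/2 → posterior Normal(-113/500, 28/125)
obs 6: x=-7/2 → posterior Normal(-407/584, 14/73)
obs 7: x=-5/2 → posterior Normal(-617/668, 28/167)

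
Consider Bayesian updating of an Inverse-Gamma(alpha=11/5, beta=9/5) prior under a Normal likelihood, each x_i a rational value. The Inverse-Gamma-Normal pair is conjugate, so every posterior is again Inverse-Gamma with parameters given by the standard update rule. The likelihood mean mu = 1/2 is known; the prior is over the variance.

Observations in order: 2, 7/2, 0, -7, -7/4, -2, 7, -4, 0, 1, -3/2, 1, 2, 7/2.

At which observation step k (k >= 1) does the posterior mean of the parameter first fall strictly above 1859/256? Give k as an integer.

obs 1: x=2 → posterior Inverse-Gamma(27/10, 117/40)
obs 2: x=7/2 → posterior Inverse-Gamma(16/5, 297/40)
obs 3: x=0 → posterior Inverse-Gamma(37/10, 151/20)
obs 4: x=-7 → posterior Inverse-Gamma(21/5, 1427/40)
obs 5: x=-7/4 → posterior Inverse-Gamma(47/10, 6113/160)
obs 6: x=-2 → posterior Inverse-Gamma(26/5, 6613/160)
obs 7: x=7 → posterior Inverse-Gamma(57/10, 9993/160)
obs 8: x=-4 → posterior Inverse-Gamma(31/5, 11613/160)
obs 9: x=0 → posterior Inverse-Gamma(67/10, 11633/160)
obs 10: x=1 → posterior Inverse-Gamma(36/5, 11653/160)
obs 11: x=-3/2 → posterior Inverse-Gamma(77/10, 11973/160)
obs 12: x=1 → posterior Inverse-Gamma(41/5, 11993/160)
obs 13: x=2 → posterior Inverse-Gamma(87/10, 12173/160)
obs 14: x=7/2 → posterior Inverse-Gamma(46/5, 12893/160)

k = 4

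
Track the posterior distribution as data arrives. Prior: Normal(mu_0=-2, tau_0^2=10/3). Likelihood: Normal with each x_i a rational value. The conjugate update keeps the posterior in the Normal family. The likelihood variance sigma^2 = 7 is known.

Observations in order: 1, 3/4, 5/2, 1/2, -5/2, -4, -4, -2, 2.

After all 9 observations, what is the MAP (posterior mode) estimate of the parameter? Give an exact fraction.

-199/222

obs 1: x=1 → posterior Normal(-32/31, 70/31)
obs 2: x=3/4 → posterior Normal(-49/82, 70/41)
obs 3: x=5/2 → posterior Normal(1/102, 70/51)
obs 4: x=1/2 → posterior Normal(11/122, 70/61)
obs 5: x=-5/2 → posterior Normal(-39/142, 70/71)
obs 6: x=-4 → posterior Normal(-119/162, 70/81)
obs 7: x=-4 → posterior Normal(-199/182, 10/13)
obs 8: x=-2 → posterior Normal(-239/202, 70/101)
obs 9: x=2 → posterior Normal(-199/222, 70/111)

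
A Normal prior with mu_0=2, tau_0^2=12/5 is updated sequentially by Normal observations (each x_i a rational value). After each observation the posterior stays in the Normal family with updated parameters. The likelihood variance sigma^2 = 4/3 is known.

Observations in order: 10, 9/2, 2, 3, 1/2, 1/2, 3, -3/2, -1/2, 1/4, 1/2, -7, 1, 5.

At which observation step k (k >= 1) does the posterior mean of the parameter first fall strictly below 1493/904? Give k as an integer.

k = 12

obs 1: x=10 → posterior Normal(50/7, 6/7)
obs 2: x=9/2 → posterior Normal(281/46, 12/23)
obs 3: x=2 → posterior Normal(317/64, 3/8)
obs 4: x=3 → posterior Normal(371/82, 12/41)
obs 5: x=1/2 → posterior Normal(19/5, 6/25)
obs 6: x=1/2 → posterior Normal(389/118, 12/59)
obs 7: x=3 → posterior Normal(443/136, 3/17)
obs 8: x=-3/2 → posterior Normal(208/77, 12/77)
obs 9: x=-1/2 → posterior Normal(407/172, 6/43)
obs 10: x=1/4 → posterior Normal(823/380, 12/95)
obs 11: x=1/2 → posterior Normal(841/416, 3/26)
obs 12: x=-7 → posterior Normal(589/452, 12/113)
obs 13: x=1 → posterior Normal(625/488, 6/61)
obs 14: x=5 → posterior Normal(805/524, 12/131)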